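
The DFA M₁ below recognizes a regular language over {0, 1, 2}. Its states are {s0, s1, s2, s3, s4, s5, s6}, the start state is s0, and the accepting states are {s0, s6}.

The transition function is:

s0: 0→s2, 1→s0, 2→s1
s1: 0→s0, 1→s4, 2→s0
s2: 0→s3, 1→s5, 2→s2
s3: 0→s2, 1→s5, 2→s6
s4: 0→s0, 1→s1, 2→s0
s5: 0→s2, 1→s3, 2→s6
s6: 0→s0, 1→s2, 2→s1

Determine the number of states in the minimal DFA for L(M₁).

5

All states are reachable from the start state.
Initial partition by acceptance: {s0,s6} | {s1,s2,s3,s4,s5}.
Split {s0,s6} by δ(·,0) → {s0} and {s6}.
Refine {s1,s2,s3,s4,s5} on symbol 0: members go to different blocks, giving {s2,s3,s5} and {s1,s4}.
On input 2, block {s2,s3,s5} splits into {s3,s5} and {s2}.
The partition is now stable with 5 blocks: {s0} | {s3,s5} | {s6} | {s1,s4} | {s2}.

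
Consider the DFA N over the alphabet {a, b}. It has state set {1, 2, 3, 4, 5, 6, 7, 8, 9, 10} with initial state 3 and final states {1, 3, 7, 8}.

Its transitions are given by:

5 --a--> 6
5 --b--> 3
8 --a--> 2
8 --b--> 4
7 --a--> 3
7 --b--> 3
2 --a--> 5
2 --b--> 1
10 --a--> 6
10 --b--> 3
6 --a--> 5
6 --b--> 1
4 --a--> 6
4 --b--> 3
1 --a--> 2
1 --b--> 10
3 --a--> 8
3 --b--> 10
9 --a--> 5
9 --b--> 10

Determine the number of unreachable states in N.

Starting at 3 and following transitions, the reachable set is {1, 2, 3, 4, 5, 6, 8, 10}. That leaves 7, 9 unreachable — 2 in total.

2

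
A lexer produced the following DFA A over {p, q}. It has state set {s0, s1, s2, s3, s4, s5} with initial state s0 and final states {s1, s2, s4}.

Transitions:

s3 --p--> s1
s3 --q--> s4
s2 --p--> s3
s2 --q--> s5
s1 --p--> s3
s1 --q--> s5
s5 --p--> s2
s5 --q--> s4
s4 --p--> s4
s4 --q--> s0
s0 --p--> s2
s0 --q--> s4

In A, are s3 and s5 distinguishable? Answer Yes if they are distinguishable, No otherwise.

Initial partition by acceptance: {s1,s2,s4} | {s0,s3,s5}.
Split {s1,s2,s4} by δ(·,p) → {s1,s2} and {s4}.
The partition is now stable with 3 blocks: {s1,s2} | {s0,s3,s5} | {s4}.
s3 and s5 lie in the same block of the stable partition, so they are equivalent — no string distinguishes them.

No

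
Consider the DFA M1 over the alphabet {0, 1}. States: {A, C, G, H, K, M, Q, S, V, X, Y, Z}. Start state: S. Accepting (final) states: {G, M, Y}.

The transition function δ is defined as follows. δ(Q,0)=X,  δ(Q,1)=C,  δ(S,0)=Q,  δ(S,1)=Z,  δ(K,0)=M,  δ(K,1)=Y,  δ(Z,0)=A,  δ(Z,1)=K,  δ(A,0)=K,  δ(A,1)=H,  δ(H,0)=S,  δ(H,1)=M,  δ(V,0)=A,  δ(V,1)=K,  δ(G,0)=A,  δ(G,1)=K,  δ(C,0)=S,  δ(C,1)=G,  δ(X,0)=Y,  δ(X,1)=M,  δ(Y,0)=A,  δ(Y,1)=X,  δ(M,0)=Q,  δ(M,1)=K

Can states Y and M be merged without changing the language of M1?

Yes

Reachable states from the start: {A,C,G,H,K,M,Q,S,X,Y,Z}. Unreachable: {V} — drop them.
Start with accepting vs non-accepting: {G,M,Y} | {A,C,H,K,Q,S,X,Z}.
Split {A,C,H,K,Q,S,X,Z} by δ(·,0) → {A,C,H,Q,S,Z} and {K,X}.
Split {A,C,H,Q,S,Z} by δ(·,0) → {C,H,S,Z} and {A,Q}.
On input 0, block {C,H,S,Z} splits into {C,H} and {S,Z}.
Split {S,Z} by δ(·,1) → {Z} and {S}.
No further refinement is possible. Final partition (6 blocks): {G,M,Y} | {C,H} | {K,X} | {A,Q} | {Z} | {S}.
Y and M lie in the same block of the stable partition, so they are equivalent — no string distinguishes them.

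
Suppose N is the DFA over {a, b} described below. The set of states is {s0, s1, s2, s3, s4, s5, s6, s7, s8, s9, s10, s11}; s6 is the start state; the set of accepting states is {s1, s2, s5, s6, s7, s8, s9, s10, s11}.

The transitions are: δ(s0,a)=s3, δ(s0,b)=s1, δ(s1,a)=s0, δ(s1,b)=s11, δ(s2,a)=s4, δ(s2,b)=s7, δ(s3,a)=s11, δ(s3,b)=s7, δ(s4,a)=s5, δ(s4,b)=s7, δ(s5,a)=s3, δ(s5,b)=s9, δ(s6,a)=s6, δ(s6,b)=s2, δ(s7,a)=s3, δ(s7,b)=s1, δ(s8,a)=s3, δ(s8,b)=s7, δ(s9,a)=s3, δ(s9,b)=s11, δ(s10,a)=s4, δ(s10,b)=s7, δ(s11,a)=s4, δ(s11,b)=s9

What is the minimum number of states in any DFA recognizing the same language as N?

States {s8,s10} cannot be reached from the start state, so discard them.
Initial partition by acceptance: {s1,s2,s5,s6,s7,s9,s11} | {s0,s3,s4}.
Refine {s1,s2,s5,s6,s7,s9,s11} on symbol a: members go to different blocks, giving {s1,s2,s5,s7,s9,s11} and {s6}.
Refine {s0,s3,s4} on symbol a: members go to different blocks, giving {s3,s4} and {s0}.
On input a, block {s1,s2,s5,s7,s9,s11} splits into {s2,s5,s7,s9,s11} and {s1}.
Split {s2,s5,s7,s9,s11} by δ(·,b) → {s2,s5,s9,s11} and {s7}.
Refine {s2,s5,s9,s11} on symbol b: members go to different blocks, giving {s5,s9,s11} and {s2}.
Stable partition: {s5,s9,s11} | {s3,s4} | {s6} | {s0} | {s1} | {s7} | {s2} — 7 equivalence classes.

7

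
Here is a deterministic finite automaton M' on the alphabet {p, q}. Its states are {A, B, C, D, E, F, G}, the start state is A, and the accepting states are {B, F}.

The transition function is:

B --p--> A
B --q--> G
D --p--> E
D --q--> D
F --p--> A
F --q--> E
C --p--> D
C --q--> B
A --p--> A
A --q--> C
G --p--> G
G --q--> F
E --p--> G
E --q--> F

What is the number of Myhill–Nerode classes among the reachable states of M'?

5

All states are reachable from the start state.
Start with accepting vs non-accepting: {B,F} | {A,C,D,E,G}.
Refine {A,C,D,E,G} on symbol q: members go to different blocks, giving {C,E,G} and {A,D}.
Split {C,E,G} by δ(·,p) → {E,G} and {C}.
Split {A,D} by δ(·,p) → {A} and {D}.
The partition is now stable with 5 blocks: {B,F} | {E,G} | {A} | {C} | {D}.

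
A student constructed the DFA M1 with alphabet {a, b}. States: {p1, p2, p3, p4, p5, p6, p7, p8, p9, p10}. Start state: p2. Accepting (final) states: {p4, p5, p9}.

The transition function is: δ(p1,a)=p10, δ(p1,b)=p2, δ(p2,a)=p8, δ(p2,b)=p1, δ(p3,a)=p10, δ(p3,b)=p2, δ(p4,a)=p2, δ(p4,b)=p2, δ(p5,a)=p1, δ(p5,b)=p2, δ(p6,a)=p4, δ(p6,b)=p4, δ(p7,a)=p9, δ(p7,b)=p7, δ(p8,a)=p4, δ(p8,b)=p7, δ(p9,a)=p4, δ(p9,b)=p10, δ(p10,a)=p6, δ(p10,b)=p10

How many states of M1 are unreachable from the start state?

2

No path from p2 leads to p3, p5; the other 8 states are all reachable.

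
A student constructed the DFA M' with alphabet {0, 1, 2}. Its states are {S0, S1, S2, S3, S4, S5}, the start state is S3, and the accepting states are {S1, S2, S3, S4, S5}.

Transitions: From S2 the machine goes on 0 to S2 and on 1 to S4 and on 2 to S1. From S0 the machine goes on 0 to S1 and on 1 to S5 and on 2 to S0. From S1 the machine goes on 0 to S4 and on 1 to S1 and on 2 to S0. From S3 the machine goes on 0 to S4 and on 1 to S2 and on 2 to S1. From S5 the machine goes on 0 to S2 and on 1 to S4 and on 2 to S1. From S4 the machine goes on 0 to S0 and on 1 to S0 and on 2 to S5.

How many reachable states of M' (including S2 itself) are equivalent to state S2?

Start with accepting vs non-accepting: {S1,S2,S3,S4,S5} | {S0}.
Split {S1,S2,S3,S4,S5} by δ(·,0) → {S1,S2,S3,S5} and {S4}.
Split {S1,S2,S3,S5} by δ(·,0) → {S1,S3} and {S2,S5}.
Refine {S1,S3} on symbol 1: members go to different blocks, giving {S1} and {S3}.
No further refinement is possible. Final partition (5 blocks): {S1} | {S0} | {S4} | {S2,S5} | {S3}.
The equivalence class containing S2 is {S2,S5}, of size 2.

2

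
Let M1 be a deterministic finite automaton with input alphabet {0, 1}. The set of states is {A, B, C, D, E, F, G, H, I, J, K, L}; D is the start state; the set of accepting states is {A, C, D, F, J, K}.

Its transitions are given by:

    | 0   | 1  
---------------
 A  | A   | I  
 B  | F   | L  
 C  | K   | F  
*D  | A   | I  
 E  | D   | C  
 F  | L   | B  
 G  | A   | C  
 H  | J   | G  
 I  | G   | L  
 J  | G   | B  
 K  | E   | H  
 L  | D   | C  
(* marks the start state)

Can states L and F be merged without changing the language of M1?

Every state is reachable, so we keep all 12.
Start with accepting vs non-accepting: {A,C,D,F,J,K} | {B,E,G,H,I,L}.
On input 0, block {A,C,D,F,J,K} splits into {A,C,D} and {F,J,K}.
On input 0, block {A,C,D} splits into {A,D} and {C}.
On input 0, block {B,E,G,H,I,L} splits into {E,G,L} and {B,H} and {I}.
Stable partition: {A,D} | {E,G,L} | {F,J,K} | {C} | {B,H} | {I} — 6 equivalence classes.
L and F end up in different blocks, so they are distinguishable. For instance, the string 'ε' is accepted from only F.

No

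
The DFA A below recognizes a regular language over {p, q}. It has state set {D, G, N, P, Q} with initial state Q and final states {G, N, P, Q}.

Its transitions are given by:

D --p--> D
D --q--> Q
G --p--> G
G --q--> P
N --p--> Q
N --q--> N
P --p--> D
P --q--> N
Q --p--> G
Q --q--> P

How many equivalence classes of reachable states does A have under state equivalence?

Every state is reachable, so we keep all 5.
P0 = {G,N,P,Q} | {D}.
On input p, block {G,N,P,Q} splits into {G,N,Q} and {P}.
Split {G,N,Q} by δ(·,q) → {G,Q} and {N}.
No further refinement is possible. Final partition (4 blocks): {G,Q} | {D} | {P} | {N}.

4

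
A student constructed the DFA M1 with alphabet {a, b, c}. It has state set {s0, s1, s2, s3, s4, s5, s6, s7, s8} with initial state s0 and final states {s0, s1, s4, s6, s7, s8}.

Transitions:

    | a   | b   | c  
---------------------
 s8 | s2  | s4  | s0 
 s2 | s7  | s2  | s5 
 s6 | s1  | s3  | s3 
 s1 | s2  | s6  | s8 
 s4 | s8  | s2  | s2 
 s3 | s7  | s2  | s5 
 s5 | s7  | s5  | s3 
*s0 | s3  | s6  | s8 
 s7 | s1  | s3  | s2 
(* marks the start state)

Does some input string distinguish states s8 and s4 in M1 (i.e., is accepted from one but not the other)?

Every state is reachable, so we keep all 9.
Initial partition by acceptance: {s0,s1,s4,s6,s7,s8} | {s2,s3,s5}.
Split {s0,s1,s4,s6,s7,s8} by δ(·,a) → {s0,s1,s8} and {s4,s6,s7}.
The partition is now stable with 3 blocks: {s0,s1,s8} | {s2,s3,s5} | {s4,s6,s7}.
s8 and s4 end up in different blocks, so they are distinguishable. For instance, the string 'a' is accepted from only s4.

Yes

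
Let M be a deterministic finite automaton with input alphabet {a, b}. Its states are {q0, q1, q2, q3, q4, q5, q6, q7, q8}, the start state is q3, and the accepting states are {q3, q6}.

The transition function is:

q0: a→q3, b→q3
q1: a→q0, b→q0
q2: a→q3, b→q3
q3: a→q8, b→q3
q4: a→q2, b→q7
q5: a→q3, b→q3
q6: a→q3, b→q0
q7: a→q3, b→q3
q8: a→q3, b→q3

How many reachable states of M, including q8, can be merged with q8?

First remove the unreachable states {q0,q1,q2,q4,q5,q6,q7}; 2 states remain.
P0 = {q3} | {q8}.
The partition is now stable with 2 blocks: {q3} | {q8}.
State q8 belongs to the block {q8}, which has 1 states.

1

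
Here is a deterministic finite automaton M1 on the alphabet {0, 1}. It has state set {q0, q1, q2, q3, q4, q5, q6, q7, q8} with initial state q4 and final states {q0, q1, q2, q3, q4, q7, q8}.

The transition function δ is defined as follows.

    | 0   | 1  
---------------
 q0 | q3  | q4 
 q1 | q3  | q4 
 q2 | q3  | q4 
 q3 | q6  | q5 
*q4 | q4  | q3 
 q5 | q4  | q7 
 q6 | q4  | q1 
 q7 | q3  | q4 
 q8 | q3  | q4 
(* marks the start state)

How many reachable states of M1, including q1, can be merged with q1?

Reachable states from the start: {q1,q3,q4,q5,q6,q7}. Unreachable: {q0,q2,q8} — drop them.
Initial partition by acceptance: {q1,q3,q4,q7} | {q5,q6}.
Refine {q1,q3,q4,q7} on symbol 0: members go to different blocks, giving {q1,q4,q7} and {q3}.
Split {q1,q4,q7} by δ(·,0) → {q1,q7} and {q4}.
The partition is now stable with 4 blocks: {q1,q7} | {q5,q6} | {q3} | {q4}.
The equivalence class containing q1 is {q1,q7}, of size 2.

2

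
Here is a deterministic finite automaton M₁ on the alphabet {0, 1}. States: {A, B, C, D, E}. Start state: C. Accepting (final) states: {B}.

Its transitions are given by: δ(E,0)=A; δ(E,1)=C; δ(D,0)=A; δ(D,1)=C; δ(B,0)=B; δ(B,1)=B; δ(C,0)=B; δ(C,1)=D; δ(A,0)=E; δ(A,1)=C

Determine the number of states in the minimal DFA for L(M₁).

3

P0 = {B} | {A,C,D,E}.
Refine {A,C,D,E} on symbol 0: members go to different blocks, giving {A,D,E} and {C}.
Stable partition: {B} | {A,D,E} | {C} — 3 equivalence classes.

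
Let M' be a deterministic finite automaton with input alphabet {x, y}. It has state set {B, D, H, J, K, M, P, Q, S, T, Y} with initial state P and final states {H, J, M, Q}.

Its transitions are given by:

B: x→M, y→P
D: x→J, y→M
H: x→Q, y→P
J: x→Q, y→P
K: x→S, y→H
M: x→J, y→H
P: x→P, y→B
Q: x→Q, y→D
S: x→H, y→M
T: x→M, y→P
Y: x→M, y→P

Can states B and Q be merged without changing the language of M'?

States {K,S,T,Y} cannot be reached from the start state, so discard them.
Initial partition by acceptance: {H,J,M,Q} | {B,D,P}.
On input y, block {H,J,M,Q} splits into {H,J,Q} and {M}.
Split {B,D,P} by δ(·,x) → {D} and {P} and {B}.
Refine {H,J,Q} on symbol y: members go to different blocks, giving {H,J} and {Q}.
The partition is now stable with 6 blocks: {H,J} | {D} | {M} | {P} | {B} | {Q}.
B and Q end up in different blocks, so they are distinguishable. For instance, the string 'ε' is accepted from only Q.

No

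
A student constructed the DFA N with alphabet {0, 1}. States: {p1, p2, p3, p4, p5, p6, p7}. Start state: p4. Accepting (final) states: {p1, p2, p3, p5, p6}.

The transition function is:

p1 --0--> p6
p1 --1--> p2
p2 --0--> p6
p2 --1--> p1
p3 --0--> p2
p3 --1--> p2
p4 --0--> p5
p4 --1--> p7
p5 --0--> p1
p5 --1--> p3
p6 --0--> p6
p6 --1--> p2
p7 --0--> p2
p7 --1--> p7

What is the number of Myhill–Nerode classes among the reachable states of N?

Every state is reachable, so we keep all 7.
Initial partition by acceptance: {p1,p2,p3,p5,p6} | {p4,p7}.
Stable partition: {p1,p2,p3,p5,p6} | {p4,p7} — 2 equivalence classes.

2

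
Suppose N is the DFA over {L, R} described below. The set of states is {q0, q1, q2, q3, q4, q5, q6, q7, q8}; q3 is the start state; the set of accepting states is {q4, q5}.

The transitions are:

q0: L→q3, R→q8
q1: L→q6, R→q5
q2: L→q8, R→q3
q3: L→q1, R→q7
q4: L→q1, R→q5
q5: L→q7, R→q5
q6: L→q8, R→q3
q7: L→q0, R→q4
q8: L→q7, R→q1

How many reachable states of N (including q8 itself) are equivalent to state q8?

2

First remove the unreachable states {q2}; 8 states remain.
Start with accepting vs non-accepting: {q4,q5} | {q0,q1,q3,q6,q7,q8}.
Refine {q0,q1,q3,q6,q7,q8} on symbol R: members go to different blocks, giving {q0,q3,q6,q8} and {q1,q7}.
Split {q0,q3,q6,q8} by δ(·,L) → {q0,q6} and {q3,q8}.
Stable partition: {q4,q5} | {q0,q6} | {q1,q7} | {q3,q8} — 4 equivalence classes.
State q8 belongs to the block {q3,q8}, which has 2 states.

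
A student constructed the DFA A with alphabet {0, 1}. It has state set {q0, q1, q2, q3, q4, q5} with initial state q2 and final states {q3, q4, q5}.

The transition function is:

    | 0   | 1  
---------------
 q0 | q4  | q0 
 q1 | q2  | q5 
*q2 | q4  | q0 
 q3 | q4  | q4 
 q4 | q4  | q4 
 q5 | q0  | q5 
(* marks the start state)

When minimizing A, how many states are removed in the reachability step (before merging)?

3

Starting at q2 and following transitions, the reachable set is {q0, q2, q4}. That leaves q1, q3, q5 unreachable — 3 in total.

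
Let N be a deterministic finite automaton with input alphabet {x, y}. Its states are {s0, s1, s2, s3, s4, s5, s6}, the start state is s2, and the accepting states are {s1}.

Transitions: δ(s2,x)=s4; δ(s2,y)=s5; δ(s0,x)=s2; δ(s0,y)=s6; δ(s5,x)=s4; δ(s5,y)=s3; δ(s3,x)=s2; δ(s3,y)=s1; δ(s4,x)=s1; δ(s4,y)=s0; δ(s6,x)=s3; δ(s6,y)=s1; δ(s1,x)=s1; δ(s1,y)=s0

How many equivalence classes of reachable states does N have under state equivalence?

7

Start with accepting vs non-accepting: {s1} | {s0,s2,s3,s4,s5,s6}.
Refine {s0,s2,s3,s4,s5,s6} on symbol x: members go to different blocks, giving {s0,s2,s3,s5,s6} and {s4}.
Refine {s0,s2,s3,s5,s6} on symbol x: members go to different blocks, giving {s0,s3,s6} and {s2,s5}.
Split {s0,s3,s6} by δ(·,x) → {s0,s3} and {s6}.
On input y, block {s0,s3} splits into {s0} and {s3}.
On input y, block {s2,s5} splits into {s2} and {s5}.
The partition is now stable with 7 blocks: {s1} | {s0} | {s4} | {s2} | {s6} | {s3} | {s5}.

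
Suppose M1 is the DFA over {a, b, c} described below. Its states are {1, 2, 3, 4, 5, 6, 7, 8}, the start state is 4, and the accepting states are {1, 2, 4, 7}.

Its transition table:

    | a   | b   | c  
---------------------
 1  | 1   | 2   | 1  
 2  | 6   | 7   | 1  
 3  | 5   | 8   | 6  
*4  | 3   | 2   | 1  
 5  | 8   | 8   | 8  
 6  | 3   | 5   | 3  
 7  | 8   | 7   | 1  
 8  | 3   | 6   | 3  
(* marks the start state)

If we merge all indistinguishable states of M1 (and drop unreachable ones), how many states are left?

Every state is reachable, so we keep all 8.
Start with accepting vs non-accepting: {1,2,4,7} | {3,5,6,8}.
On input a, block {1,2,4,7} splits into {2,4,7} and {1}.
No further refinement is possible. Final partition (3 blocks): {2,4,7} | {3,5,6,8} | {1}.

3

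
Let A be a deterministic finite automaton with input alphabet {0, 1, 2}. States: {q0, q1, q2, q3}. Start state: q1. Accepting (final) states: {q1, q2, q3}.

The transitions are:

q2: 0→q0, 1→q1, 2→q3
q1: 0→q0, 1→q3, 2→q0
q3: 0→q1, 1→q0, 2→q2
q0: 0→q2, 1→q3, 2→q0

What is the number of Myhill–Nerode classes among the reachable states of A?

4

All states are reachable from the start state.
Start with accepting vs non-accepting: {q1,q2,q3} | {q0}.
Refine {q1,q2,q3} on symbol 0: members go to different blocks, giving {q1,q2} and {q3}.
Split {q1,q2} by δ(·,1) → {q1} and {q2}.
Stable partition: {q1} | {q0} | {q3} | {q2} — 4 equivalence classes.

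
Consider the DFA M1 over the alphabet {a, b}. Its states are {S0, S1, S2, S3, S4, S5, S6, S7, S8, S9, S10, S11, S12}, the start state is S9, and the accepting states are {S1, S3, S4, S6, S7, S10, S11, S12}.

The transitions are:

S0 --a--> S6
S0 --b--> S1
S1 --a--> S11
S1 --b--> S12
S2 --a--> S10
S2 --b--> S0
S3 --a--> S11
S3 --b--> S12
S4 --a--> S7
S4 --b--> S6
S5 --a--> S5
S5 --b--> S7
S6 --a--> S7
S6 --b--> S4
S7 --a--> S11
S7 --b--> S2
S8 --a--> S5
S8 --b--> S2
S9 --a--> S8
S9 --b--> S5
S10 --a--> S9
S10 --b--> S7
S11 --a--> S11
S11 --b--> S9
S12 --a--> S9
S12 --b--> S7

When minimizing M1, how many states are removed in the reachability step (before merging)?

No path from S9 leads to S3; the other 12 states are all reachable.

1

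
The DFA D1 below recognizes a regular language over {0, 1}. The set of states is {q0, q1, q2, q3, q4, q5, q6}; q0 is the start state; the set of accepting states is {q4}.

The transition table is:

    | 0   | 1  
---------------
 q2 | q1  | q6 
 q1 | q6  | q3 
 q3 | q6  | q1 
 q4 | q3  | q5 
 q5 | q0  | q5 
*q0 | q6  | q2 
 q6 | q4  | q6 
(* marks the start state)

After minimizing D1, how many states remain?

Start with accepting vs non-accepting: {q4} | {q0,q1,q2,q3,q5,q6}.
Refine {q0,q1,q2,q3,q5,q6} on symbol 0: members go to different blocks, giving {q0,q1,q2,q3,q5} and {q6}.
On input 0, block {q0,q1,q2,q3,q5} splits into {q0,q1,q3} and {q2,q5}.
Split {q0,q1,q3} by δ(·,1) → {q1,q3} and {q0}.
Split {q2,q5} by δ(·,0) → {q2} and {q5}.
Stable partition: {q4} | {q1,q3} | {q6} | {q2} | {q0} | {q5} — 6 equivalence classes.

6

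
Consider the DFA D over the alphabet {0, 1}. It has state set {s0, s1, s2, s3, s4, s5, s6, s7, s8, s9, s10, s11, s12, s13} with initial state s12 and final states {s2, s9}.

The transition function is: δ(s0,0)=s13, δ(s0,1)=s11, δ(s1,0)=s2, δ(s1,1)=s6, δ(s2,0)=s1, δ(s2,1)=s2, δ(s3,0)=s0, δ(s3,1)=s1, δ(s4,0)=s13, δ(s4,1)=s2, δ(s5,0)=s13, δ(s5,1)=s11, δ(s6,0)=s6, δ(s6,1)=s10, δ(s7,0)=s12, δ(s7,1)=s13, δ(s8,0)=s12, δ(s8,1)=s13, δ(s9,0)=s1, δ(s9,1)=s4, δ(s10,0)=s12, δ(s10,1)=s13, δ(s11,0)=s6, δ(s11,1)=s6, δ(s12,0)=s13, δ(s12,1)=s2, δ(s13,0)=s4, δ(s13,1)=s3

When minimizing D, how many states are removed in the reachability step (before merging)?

4

BFS from s12 reaches {s0, s1, s2, s3, s4, s6, s10, s11, s12, s13}; the 4 state(s) s5, s7, s8, s9 are never visited.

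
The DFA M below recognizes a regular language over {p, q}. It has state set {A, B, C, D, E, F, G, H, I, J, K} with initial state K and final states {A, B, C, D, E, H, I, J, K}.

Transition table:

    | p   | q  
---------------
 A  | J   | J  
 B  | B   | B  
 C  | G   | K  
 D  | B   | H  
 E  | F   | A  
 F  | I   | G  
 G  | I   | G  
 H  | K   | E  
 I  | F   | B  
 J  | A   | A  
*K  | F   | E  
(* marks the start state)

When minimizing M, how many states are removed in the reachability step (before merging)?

3

BFS from K reaches {A, B, E, F, G, I, J, K}; the 3 state(s) C, D, H are never visited.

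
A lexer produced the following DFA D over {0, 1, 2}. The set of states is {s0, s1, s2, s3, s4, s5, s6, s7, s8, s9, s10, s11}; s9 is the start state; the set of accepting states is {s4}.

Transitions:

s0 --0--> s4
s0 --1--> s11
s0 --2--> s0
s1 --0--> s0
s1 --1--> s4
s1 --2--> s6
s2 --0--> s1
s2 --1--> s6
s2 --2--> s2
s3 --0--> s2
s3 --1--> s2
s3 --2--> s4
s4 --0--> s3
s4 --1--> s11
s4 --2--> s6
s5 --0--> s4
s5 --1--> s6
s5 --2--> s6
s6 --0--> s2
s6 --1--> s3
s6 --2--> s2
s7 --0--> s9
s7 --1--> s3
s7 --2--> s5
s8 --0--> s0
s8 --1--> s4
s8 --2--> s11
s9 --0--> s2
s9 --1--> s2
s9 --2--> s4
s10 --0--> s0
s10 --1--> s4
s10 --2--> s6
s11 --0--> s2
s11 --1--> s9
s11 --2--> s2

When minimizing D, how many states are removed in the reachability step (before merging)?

4

Starting at s9 and following transitions, the reachable set is {s0, s1, s2, s3, s4, s6, s9, s11}. That leaves s5, s7, s8, s10 unreachable — 4 in total.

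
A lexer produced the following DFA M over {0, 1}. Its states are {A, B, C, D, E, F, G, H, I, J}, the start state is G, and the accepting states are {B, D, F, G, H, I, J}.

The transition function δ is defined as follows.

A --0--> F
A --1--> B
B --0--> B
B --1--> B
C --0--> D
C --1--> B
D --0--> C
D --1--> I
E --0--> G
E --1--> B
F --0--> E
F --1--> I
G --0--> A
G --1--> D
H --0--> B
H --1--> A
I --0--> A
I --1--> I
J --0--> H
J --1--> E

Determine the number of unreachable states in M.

2

BFS from G reaches {A, B, C, D, E, F, G, I}; the 2 state(s) H, J are never visited.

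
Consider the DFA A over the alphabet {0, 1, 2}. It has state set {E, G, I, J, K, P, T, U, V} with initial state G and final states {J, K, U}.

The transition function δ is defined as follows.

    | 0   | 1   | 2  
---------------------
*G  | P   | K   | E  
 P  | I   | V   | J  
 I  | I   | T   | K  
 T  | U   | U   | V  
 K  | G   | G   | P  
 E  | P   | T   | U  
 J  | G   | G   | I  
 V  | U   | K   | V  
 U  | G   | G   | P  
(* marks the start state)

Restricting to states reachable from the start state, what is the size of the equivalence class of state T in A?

2

Every state is reachable, so we keep all 9.
Initial partition by acceptance: {J,K,U} | {E,G,I,P,T,V}.
On input 0, block {E,G,I,P,T,V} splits into {E,G,I,P} and {T,V}.
Refine {E,G,I,P} on symbol 1: members go to different blocks, giving {E,I,P} and {G}.
The partition is now stable with 4 blocks: {J,K,U} | {E,I,P} | {T,V} | {G}.
State T belongs to the block {T,V}, which has 2 states.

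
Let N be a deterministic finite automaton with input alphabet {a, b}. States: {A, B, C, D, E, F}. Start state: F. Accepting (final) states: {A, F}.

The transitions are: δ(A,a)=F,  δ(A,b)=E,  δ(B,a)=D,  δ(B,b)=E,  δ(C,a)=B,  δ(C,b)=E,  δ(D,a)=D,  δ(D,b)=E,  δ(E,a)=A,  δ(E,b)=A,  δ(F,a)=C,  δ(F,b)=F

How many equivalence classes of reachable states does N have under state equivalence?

4

Every state is reachable, so we keep all 6.
P0 = {A,F} | {B,C,D,E}.
On input a, block {A,F} splits into {A} and {F}.
Refine {B,C,D,E} on symbol a: members go to different blocks, giving {B,C,D} and {E}.
No further refinement is possible. Final partition (4 blocks): {A} | {B,C,D} | {F} | {E}.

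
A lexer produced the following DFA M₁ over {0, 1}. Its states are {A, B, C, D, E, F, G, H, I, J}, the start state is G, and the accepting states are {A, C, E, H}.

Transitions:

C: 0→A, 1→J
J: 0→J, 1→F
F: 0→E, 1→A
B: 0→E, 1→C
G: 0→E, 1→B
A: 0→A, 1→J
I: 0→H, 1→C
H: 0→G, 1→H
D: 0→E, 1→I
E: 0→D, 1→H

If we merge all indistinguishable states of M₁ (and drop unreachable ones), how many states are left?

5

Start with accepting vs non-accepting: {A,C,E,H} | {B,D,F,G,I,J}.
Refine {A,C,E,H} on symbol 0: members go to different blocks, giving {A,C} and {E,H}.
Refine {B,D,F,G,I,J} on symbol 0: members go to different blocks, giving {B,D,F,G,I} and {J}.
Split {B,D,F,G,I} by δ(·,1) → {B,F,I} and {D,G}.
The partition is now stable with 5 blocks: {A,C} | {B,F,I} | {E,H} | {J} | {D,G}.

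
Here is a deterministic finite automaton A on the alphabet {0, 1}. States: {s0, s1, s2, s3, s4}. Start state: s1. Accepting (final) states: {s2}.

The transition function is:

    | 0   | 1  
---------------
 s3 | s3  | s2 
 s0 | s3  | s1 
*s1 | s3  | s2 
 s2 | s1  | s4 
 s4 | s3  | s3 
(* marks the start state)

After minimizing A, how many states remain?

Reachable states from the start: {s1,s2,s3,s4}. Unreachable: {s0} — drop them.
P0 = {s2} | {s1,s3,s4}.
Split {s1,s3,s4} by δ(·,1) → {s1,s3} and {s4}.
No further refinement is possible. Final partition (3 blocks): {s2} | {s1,s3} | {s4}.

3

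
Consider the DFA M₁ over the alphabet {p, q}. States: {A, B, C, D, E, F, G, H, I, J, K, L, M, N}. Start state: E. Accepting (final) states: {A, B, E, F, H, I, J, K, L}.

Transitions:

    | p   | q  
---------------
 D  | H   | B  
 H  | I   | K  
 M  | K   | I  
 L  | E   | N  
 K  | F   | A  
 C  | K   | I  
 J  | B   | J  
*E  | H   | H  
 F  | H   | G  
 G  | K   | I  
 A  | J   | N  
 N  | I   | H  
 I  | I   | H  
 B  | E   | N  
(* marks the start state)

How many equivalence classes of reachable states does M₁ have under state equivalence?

10

States {C,D,L,M} cannot be reached from the start state, so discard them.
P0 = {A,B,E,F,H,I,J,K} | {G,N}.
On input q, block {A,B,E,F,H,I,J,K} splits into {E,H,I,J,K} and {A,B,F}.
Split {E,H,I,J,K} by δ(·,p) → {E,H,I} and {J,K}.
Split {E,H,I} by δ(·,q) → {E,I} and {H}.
Split {E,I} by δ(·,p) → {E} and {I}.
Split {G,N} by δ(·,p) → {G} and {N}.
Split {A,B,F} by δ(·,p) → {A} and {B} and {F}.
Split {J,K} by δ(·,p) → {J} and {K}.
Stable partition: {E} | {G} | {A} | {J} | {H} | {I} | {N} | {B} | {F} | {K} — 10 equivalence classes.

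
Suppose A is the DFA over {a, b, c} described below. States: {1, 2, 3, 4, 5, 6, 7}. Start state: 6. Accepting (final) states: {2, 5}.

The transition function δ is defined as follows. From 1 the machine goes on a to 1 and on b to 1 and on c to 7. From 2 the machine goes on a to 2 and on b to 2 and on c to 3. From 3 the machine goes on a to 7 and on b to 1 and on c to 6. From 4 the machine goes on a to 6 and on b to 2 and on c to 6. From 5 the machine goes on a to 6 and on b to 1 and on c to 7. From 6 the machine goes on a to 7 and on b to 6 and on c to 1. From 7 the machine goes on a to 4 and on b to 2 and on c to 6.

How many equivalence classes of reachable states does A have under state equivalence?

Reachable states from the start: {1,2,3,4,6,7}. Unreachable: {5} — drop them.
Initial partition by acceptance: {2} | {1,3,4,6,7}.
Split {1,3,4,6,7} by δ(·,b) → {1,3,6} and {4,7}.
Split {1,3,6} by δ(·,a) → {3,6} and {1}.
Refine {3,6} on symbol b: members go to different blocks, giving {3} and {6}.
Refine {4,7} on symbol a: members go to different blocks, giving {4} and {7}.
No further refinement is possible. Final partition (6 blocks): {2} | {3} | {4} | {1} | {6} | {7}.

6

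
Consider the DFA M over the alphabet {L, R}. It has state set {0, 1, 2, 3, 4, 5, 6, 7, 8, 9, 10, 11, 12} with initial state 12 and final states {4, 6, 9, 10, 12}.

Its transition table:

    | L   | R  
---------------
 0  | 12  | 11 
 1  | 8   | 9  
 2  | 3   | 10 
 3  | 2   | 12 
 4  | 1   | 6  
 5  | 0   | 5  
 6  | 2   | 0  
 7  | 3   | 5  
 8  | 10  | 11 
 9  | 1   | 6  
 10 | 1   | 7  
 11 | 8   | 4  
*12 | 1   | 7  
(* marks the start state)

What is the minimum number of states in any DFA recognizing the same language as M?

8

All states are reachable from the start state.
Start with accepting vs non-accepting: {4,6,9,10,12} | {0,1,2,3,5,7,8,11}.
Refine {4,6,9,10,12} on symbol R: members go to different blocks, giving {6,10,12} and {4,9}.
Split {0,1,2,3,5,7,8,11} by δ(·,L) → {1,2,3,5,7,11} and {0,8}.
On input R, block {6,10,12} splits into {10,12} and {6}.
On input L, block {1,2,3,5,7,11} splits into {1,5,11} and {2,3,7}.
On input R, block {1,5,11} splits into {1,11} and {5}.
Refine {2,3,7} on symbol R: members go to different blocks, giving {2,3} and {7}.
Stable partition: {10,12} | {1,11} | {4,9} | {0,8} | {6} | {2,3} | {5} | {7} — 8 equivalence classes.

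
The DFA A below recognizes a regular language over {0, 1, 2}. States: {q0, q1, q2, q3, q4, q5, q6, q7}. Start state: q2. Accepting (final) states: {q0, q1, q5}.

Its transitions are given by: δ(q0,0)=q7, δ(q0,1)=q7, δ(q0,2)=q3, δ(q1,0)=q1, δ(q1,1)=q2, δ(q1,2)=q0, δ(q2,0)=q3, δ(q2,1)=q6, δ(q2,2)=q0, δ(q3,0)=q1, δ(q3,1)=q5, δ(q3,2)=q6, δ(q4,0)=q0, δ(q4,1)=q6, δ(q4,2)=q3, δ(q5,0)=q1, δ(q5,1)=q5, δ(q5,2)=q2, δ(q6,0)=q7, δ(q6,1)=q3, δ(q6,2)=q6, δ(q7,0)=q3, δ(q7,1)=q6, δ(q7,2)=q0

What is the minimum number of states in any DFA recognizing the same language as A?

States {q4} cannot be reached from the start state, so discard them.
P0 = {q0,q1,q5} | {q2,q3,q6,q7}.
Split {q0,q1,q5} by δ(·,0) → {q1,q5} and {q0}.
Refine {q1,q5} on symbol 1: members go to different blocks, giving {q1} and {q5}.
On input 0, block {q2,q3,q6,q7} splits into {q2,q6,q7} and {q3}.
On input 0, block {q2,q6,q7} splits into {q2,q7} and {q6}.
No further refinement is possible. Final partition (6 blocks): {q1} | {q2,q7} | {q0} | {q5} | {q3} | {q6}.

6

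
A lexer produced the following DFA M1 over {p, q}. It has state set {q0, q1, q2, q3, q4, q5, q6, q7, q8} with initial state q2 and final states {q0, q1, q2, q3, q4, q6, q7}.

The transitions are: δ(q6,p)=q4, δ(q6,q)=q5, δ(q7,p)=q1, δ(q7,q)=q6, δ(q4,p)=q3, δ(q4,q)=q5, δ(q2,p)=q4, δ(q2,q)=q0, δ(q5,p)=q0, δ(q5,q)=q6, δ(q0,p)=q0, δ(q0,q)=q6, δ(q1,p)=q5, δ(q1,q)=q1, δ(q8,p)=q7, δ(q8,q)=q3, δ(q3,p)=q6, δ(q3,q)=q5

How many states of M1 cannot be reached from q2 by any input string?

BFS from q2 reaches {q0, q2, q3, q4, q5, q6}; the 3 state(s) q1, q7, q8 are never visited.

3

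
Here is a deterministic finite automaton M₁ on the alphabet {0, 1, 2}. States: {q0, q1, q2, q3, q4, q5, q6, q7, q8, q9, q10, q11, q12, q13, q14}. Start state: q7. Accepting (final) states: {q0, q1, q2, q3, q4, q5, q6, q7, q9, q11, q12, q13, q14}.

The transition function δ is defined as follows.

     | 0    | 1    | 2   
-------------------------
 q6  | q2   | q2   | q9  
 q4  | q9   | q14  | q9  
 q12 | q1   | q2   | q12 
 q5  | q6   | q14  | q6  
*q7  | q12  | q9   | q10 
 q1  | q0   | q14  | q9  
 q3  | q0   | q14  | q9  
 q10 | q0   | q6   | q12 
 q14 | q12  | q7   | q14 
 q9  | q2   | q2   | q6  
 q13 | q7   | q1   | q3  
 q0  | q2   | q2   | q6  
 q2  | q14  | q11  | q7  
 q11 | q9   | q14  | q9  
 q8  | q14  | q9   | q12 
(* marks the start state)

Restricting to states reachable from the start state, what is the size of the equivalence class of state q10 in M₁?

Reachable states from the start: {q0,q1,q2,q6,q7,q9,q10,q11,q12,q14}. Unreachable: {q3,q4,q5,q8,q13} — drop them.
Start with accepting vs non-accepting: {q0,q1,q2,q6,q7,q9,q11,q12,q14} | {q10}.
Split {q0,q1,q2,q6,q7,q9,q11,q12,q14} by δ(·,2) → {q0,q1,q2,q6,q9,q11,q12,q14} and {q7}.
Split {q0,q1,q2,q6,q9,q11,q12,q14} by δ(·,1) → {q0,q1,q2,q6,q9,q11,q12} and {q14}.
On input 0, block {q0,q1,q2,q6,q9,q11,q12} splits into {q0,q1,q6,q9,q11,q12} and {q2}.
Split {q0,q1,q6,q9,q11,q12} by δ(·,0) → {q0,q6,q9} and {q1,q11,q12}.
On input 0, block {q1,q11,q12} splits into {q1,q11} and {q12}.
The partition is now stable with 7 blocks: {q0,q6,q9} | {q10} | {q7} | {q14} | {q2} | {q1,q11} | {q12}.
The equivalence class containing q10 is {q10}, of size 1.

1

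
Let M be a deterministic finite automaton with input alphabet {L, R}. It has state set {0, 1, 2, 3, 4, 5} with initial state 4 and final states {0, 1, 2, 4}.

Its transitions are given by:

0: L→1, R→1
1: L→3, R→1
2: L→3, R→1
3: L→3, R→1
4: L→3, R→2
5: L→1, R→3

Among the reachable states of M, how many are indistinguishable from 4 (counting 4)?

3

Reachable states from the start: {1,2,3,4}. Unreachable: {0,5} — drop them.
Start with accepting vs non-accepting: {1,2,4} | {3}.
No further refinement is possible. Final partition (2 blocks): {1,2,4} | {3}.
The equivalence class containing 4 is {1,2,4}, of size 3.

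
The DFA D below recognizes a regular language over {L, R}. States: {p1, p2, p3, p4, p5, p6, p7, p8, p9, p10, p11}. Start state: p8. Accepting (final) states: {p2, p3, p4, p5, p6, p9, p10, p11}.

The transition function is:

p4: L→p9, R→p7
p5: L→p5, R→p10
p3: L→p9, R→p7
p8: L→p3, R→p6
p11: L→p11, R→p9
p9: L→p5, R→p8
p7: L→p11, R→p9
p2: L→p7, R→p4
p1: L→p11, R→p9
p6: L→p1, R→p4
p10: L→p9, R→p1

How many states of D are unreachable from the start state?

No path from p8 leads to p2; the other 10 states are all reachable.

1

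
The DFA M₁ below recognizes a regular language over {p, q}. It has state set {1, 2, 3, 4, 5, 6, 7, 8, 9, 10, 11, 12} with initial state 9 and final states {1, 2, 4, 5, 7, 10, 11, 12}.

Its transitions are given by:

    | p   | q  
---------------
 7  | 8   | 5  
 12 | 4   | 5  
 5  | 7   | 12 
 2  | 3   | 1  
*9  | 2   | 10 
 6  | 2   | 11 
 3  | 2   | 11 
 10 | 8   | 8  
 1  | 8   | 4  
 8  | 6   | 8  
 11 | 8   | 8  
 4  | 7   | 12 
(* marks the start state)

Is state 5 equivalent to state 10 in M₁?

No

P0 = {1,2,4,5,7,10,11,12} | {3,6,8,9}.
On input p, block {1,2,4,5,7,10,11,12} splits into {1,2,7,10,11} and {4,5,12}.
On input q, block {1,2,7,10,11} splits into {1,7} and {10,11} and {2}.
Refine {3,6,8,9} on symbol p: members go to different blocks, giving {3,6,9} and {8}.
Split {4,5,12} by δ(·,p) → {4,5} and {12}.
No further refinement is possible. Final partition (7 blocks): {1,7} | {3,6,9} | {4,5} | {10,11} | {2} | {8} | {12}.
5 and 10 end up in different blocks, so they are distinguishable. For instance, the string 'p' is accepted from only 5.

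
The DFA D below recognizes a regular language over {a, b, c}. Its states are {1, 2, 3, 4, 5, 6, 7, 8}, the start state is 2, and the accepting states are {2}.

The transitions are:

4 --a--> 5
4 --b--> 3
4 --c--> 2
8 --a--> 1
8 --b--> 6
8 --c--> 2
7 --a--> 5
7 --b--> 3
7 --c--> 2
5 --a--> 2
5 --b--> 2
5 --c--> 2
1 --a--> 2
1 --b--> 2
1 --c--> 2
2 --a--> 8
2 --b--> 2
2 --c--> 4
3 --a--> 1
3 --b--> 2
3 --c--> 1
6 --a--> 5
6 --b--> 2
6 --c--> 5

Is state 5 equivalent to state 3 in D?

First remove the unreachable states {7}; 7 states remain.
Initial partition by acceptance: {2} | {1,3,4,5,6,8}.
Refine {1,3,4,5,6,8} on symbol a: members go to different blocks, giving {3,4,6,8} and {1,5}.
Refine {3,4,6,8} on symbol b: members go to different blocks, giving {3,6} and {4,8}.
The partition is now stable with 4 blocks: {2} | {3,6} | {1,5} | {4,8}.
5 and 3 end up in different blocks, so they are distinguishable. For instance, the string 'a' is accepted from only 5.

No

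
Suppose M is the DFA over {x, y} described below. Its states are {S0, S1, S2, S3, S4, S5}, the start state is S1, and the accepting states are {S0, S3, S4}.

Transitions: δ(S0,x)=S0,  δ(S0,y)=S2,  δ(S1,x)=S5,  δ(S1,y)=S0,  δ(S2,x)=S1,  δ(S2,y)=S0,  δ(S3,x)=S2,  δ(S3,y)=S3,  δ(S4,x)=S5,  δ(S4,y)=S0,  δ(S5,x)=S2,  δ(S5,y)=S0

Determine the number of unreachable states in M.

Starting at S1 and following transitions, the reachable set is {S0, S1, S2, S5}. That leaves S3, S4 unreachable — 2 in total.

2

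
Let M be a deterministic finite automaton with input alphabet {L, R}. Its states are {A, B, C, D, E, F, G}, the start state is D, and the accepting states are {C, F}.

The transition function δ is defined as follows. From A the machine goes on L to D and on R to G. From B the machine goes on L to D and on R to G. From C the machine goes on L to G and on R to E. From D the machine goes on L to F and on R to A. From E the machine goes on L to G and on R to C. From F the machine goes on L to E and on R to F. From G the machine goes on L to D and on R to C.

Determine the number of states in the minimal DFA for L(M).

States {B} cannot be reached from the start state, so discard them.
P0 = {C,F} | {A,D,E,G}.
Split {C,F} by δ(·,R) → {C} and {F}.
Split {A,D,E,G} by δ(·,L) → {A,E,G} and {D}.
Refine {A,E,G} on symbol L: members go to different blocks, giving {A,G} and {E}.
Split {A,G} by δ(·,R) → {A} and {G}.
Stable partition: {C} | {A} | {F} | {D} | {E} | {G} — 6 equivalence classes.

6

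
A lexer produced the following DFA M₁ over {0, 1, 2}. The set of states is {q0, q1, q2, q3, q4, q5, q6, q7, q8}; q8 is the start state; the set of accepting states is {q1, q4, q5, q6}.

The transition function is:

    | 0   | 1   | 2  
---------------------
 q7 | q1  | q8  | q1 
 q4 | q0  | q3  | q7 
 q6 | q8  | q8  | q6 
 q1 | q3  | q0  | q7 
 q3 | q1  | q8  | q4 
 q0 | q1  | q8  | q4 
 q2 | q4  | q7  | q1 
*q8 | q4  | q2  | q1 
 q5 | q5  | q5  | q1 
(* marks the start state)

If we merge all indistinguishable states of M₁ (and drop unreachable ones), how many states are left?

States {q5,q6} cannot be reached from the start state, so discard them.
Initial partition by acceptance: {q1,q4} | {q0,q2,q3,q7,q8}.
No further refinement is possible. Final partition (2 blocks): {q1,q4} | {q0,q2,q3,q7,q8}.

2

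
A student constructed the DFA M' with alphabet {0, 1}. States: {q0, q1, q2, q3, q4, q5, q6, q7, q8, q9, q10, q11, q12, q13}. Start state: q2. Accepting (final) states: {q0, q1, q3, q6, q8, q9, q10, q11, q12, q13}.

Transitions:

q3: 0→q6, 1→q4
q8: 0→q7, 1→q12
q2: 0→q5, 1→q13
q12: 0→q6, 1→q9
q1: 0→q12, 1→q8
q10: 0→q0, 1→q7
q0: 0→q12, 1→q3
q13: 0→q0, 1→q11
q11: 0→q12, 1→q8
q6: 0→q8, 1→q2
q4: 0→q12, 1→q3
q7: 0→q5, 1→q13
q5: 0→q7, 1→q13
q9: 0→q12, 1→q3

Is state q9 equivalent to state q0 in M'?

Yes

States {q1,q10} cannot be reached from the start state, so discard them.
P0 = {q0,q3,q6,q8,q9,q11,q12,q13} | {q2,q4,q5,q7}.
On input 0, block {q0,q3,q6,q8,q9,q11,q12,q13} splits into {q0,q3,q6,q9,q11,q12,q13} and {q8}.
Split {q0,q3,q6,q9,q11,q12,q13} by δ(·,0) → {q0,q3,q9,q11,q12,q13} and {q6}.
Refine {q0,q3,q9,q11,q12,q13} on symbol 0: members go to different blocks, giving {q0,q9,q11,q13} and {q3,q12}.
Split {q0,q9,q11,q13} by δ(·,0) → {q0,q9,q11} and {q13}.
On input 1, block {q0,q9,q11} splits into {q0,q9} and {q11}.
On input 0, block {q2,q4,q5,q7} splits into {q2,q5,q7} and {q4}.
On input 1, block {q3,q12} splits into {q3} and {q12}.
Stable partition: {q0,q9} | {q2,q5,q7} | {q8} | {q6} | {q3} | {q13} | {q11} | {q4} | {q12} — 9 equivalence classes.
q9 and q0 lie in the same block of the stable partition, so they are equivalent — no string distinguishes them.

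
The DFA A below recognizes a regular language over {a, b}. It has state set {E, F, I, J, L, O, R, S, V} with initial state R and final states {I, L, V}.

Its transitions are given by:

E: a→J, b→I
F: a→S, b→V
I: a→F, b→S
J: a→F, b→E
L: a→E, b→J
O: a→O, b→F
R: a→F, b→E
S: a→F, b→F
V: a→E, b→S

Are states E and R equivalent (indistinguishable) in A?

First remove the unreachable states {L,O}; 7 states remain.
Start with accepting vs non-accepting: {I,V} | {E,F,J,R,S}.
Split {E,F,J,R,S} by δ(·,b) → {J,R,S} and {E,F}.
Stable partition: {I,V} | {J,R,S} | {E,F} — 3 equivalence classes.
E and R end up in different blocks, so they are distinguishable. For instance, the string 'b' is accepted from only E.

No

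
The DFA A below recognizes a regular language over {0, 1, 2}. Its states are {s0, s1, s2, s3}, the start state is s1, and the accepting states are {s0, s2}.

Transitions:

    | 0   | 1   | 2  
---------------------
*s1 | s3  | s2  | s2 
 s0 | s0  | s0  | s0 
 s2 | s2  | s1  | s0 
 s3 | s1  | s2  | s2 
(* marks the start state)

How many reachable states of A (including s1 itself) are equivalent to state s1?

2

Every state is reachable, so we keep all 4.
Initial partition by acceptance: {s0,s2} | {s1,s3}.
Split {s0,s2} by δ(·,1) → {s0} and {s2}.
The partition is now stable with 3 blocks: {s0} | {s1,s3} | {s2}.
State s1 belongs to the block {s1,s3}, which has 2 states.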